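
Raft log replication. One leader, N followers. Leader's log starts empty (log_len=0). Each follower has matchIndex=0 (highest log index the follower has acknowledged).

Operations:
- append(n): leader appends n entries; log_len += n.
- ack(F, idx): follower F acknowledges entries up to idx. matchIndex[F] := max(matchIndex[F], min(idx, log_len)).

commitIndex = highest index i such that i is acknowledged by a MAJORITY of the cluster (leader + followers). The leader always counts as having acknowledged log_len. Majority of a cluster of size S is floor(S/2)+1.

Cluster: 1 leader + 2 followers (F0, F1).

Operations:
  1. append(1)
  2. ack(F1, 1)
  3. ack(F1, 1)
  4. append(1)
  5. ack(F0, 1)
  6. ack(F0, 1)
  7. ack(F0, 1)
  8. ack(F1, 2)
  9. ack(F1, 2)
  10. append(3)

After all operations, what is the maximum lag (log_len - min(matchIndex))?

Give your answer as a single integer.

Answer: 4

Derivation:
Op 1: append 1 -> log_len=1
Op 2: F1 acks idx 1 -> match: F0=0 F1=1; commitIndex=1
Op 3: F1 acks idx 1 -> match: F0=0 F1=1; commitIndex=1
Op 4: append 1 -> log_len=2
Op 5: F0 acks idx 1 -> match: F0=1 F1=1; commitIndex=1
Op 6: F0 acks idx 1 -> match: F0=1 F1=1; commitIndex=1
Op 7: F0 acks idx 1 -> match: F0=1 F1=1; commitIndex=1
Op 8: F1 acks idx 2 -> match: F0=1 F1=2; commitIndex=2
Op 9: F1 acks idx 2 -> match: F0=1 F1=2; commitIndex=2
Op 10: append 3 -> log_len=5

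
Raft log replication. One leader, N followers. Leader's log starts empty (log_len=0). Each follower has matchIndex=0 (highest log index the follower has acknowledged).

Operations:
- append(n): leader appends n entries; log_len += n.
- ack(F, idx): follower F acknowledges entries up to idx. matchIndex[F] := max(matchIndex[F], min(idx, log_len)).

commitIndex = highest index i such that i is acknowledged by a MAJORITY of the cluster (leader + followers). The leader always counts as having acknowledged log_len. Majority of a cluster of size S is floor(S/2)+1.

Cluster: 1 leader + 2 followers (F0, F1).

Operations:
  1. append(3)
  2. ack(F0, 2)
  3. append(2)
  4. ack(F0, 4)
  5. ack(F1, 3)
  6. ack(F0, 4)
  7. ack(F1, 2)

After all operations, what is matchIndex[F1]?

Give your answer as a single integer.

Op 1: append 3 -> log_len=3
Op 2: F0 acks idx 2 -> match: F0=2 F1=0; commitIndex=2
Op 3: append 2 -> log_len=5
Op 4: F0 acks idx 4 -> match: F0=4 F1=0; commitIndex=4
Op 5: F1 acks idx 3 -> match: F0=4 F1=3; commitIndex=4
Op 6: F0 acks idx 4 -> match: F0=4 F1=3; commitIndex=4
Op 7: F1 acks idx 2 -> match: F0=4 F1=3; commitIndex=4

Answer: 3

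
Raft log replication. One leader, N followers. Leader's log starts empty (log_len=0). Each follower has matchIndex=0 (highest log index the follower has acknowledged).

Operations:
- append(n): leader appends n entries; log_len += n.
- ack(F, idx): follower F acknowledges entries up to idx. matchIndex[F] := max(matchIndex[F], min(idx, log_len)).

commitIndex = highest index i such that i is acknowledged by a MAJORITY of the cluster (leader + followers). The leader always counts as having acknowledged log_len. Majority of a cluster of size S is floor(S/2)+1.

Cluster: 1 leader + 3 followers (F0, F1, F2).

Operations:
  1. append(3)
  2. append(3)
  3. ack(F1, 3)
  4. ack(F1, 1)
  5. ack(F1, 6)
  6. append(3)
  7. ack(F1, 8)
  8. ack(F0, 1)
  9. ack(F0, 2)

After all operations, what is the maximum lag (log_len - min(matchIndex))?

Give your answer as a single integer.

Answer: 9

Derivation:
Op 1: append 3 -> log_len=3
Op 2: append 3 -> log_len=6
Op 3: F1 acks idx 3 -> match: F0=0 F1=3 F2=0; commitIndex=0
Op 4: F1 acks idx 1 -> match: F0=0 F1=3 F2=0; commitIndex=0
Op 5: F1 acks idx 6 -> match: F0=0 F1=6 F2=0; commitIndex=0
Op 6: append 3 -> log_len=9
Op 7: F1 acks idx 8 -> match: F0=0 F1=8 F2=0; commitIndex=0
Op 8: F0 acks idx 1 -> match: F0=1 F1=8 F2=0; commitIndex=1
Op 9: F0 acks idx 2 -> match: F0=2 F1=8 F2=0; commitIndex=2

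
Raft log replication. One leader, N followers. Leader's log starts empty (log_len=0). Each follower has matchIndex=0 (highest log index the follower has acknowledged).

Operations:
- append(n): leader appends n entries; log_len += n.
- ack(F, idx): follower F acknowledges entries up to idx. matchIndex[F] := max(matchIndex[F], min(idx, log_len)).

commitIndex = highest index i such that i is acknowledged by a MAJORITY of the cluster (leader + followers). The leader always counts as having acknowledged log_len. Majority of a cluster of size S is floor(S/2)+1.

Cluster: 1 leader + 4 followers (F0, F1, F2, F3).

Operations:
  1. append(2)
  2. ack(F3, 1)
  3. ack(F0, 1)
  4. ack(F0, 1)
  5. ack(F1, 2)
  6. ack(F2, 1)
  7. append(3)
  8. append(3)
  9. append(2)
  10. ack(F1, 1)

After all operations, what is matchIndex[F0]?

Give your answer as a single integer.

Answer: 1

Derivation:
Op 1: append 2 -> log_len=2
Op 2: F3 acks idx 1 -> match: F0=0 F1=0 F2=0 F3=1; commitIndex=0
Op 3: F0 acks idx 1 -> match: F0=1 F1=0 F2=0 F3=1; commitIndex=1
Op 4: F0 acks idx 1 -> match: F0=1 F1=0 F2=0 F3=1; commitIndex=1
Op 5: F1 acks idx 2 -> match: F0=1 F1=2 F2=0 F3=1; commitIndex=1
Op 6: F2 acks idx 1 -> match: F0=1 F1=2 F2=1 F3=1; commitIndex=1
Op 7: append 3 -> log_len=5
Op 8: append 3 -> log_len=8
Op 9: append 2 -> log_len=10
Op 10: F1 acks idx 1 -> match: F0=1 F1=2 F2=1 F3=1; commitIndex=1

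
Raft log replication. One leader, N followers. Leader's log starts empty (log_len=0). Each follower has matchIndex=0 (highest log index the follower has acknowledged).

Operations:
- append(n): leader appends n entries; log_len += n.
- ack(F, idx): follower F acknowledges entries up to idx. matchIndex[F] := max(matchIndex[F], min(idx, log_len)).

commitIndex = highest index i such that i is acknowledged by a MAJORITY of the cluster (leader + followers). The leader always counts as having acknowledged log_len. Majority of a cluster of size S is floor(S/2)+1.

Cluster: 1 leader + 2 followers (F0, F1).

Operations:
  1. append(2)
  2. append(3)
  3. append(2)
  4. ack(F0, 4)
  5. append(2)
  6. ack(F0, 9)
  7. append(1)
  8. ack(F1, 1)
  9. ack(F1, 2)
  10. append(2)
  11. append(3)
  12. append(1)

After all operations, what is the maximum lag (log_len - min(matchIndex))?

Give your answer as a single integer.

Answer: 14

Derivation:
Op 1: append 2 -> log_len=2
Op 2: append 3 -> log_len=5
Op 3: append 2 -> log_len=7
Op 4: F0 acks idx 4 -> match: F0=4 F1=0; commitIndex=4
Op 5: append 2 -> log_len=9
Op 6: F0 acks idx 9 -> match: F0=9 F1=0; commitIndex=9
Op 7: append 1 -> log_len=10
Op 8: F1 acks idx 1 -> match: F0=9 F1=1; commitIndex=9
Op 9: F1 acks idx 2 -> match: F0=9 F1=2; commitIndex=9
Op 10: append 2 -> log_len=12
Op 11: append 3 -> log_len=15
Op 12: append 1 -> log_len=16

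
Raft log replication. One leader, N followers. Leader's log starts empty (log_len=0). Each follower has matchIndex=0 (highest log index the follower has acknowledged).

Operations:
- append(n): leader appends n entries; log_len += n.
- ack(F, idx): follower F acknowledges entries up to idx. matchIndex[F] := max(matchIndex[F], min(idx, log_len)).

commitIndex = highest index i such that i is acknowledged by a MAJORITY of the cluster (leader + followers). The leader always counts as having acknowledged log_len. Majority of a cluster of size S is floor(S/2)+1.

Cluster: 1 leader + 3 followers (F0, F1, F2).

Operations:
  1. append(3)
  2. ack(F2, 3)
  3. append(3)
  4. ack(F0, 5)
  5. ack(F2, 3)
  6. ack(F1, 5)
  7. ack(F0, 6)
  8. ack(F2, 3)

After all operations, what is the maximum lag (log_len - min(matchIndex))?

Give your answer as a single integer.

Op 1: append 3 -> log_len=3
Op 2: F2 acks idx 3 -> match: F0=0 F1=0 F2=3; commitIndex=0
Op 3: append 3 -> log_len=6
Op 4: F0 acks idx 5 -> match: F0=5 F1=0 F2=3; commitIndex=3
Op 5: F2 acks idx 3 -> match: F0=5 F1=0 F2=3; commitIndex=3
Op 6: F1 acks idx 5 -> match: F0=5 F1=5 F2=3; commitIndex=5
Op 7: F0 acks idx 6 -> match: F0=6 F1=5 F2=3; commitIndex=5
Op 8: F2 acks idx 3 -> match: F0=6 F1=5 F2=3; commitIndex=5

Answer: 3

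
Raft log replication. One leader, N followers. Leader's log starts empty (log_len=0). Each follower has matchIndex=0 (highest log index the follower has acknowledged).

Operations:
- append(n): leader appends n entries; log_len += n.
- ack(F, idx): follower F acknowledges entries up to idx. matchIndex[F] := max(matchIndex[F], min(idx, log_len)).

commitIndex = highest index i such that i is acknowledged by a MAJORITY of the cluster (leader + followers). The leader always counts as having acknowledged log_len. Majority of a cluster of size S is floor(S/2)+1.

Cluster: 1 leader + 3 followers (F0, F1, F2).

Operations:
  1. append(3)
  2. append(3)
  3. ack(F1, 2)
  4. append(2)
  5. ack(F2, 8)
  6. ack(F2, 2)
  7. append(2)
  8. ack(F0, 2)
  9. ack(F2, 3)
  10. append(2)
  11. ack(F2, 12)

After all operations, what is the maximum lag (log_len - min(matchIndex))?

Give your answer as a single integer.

Op 1: append 3 -> log_len=3
Op 2: append 3 -> log_len=6
Op 3: F1 acks idx 2 -> match: F0=0 F1=2 F2=0; commitIndex=0
Op 4: append 2 -> log_len=8
Op 5: F2 acks idx 8 -> match: F0=0 F1=2 F2=8; commitIndex=2
Op 6: F2 acks idx 2 -> match: F0=0 F1=2 F2=8; commitIndex=2
Op 7: append 2 -> log_len=10
Op 8: F0 acks idx 2 -> match: F0=2 F1=2 F2=8; commitIndex=2
Op 9: F2 acks idx 3 -> match: F0=2 F1=2 F2=8; commitIndex=2
Op 10: append 2 -> log_len=12
Op 11: F2 acks idx 12 -> match: F0=2 F1=2 F2=12; commitIndex=2

Answer: 10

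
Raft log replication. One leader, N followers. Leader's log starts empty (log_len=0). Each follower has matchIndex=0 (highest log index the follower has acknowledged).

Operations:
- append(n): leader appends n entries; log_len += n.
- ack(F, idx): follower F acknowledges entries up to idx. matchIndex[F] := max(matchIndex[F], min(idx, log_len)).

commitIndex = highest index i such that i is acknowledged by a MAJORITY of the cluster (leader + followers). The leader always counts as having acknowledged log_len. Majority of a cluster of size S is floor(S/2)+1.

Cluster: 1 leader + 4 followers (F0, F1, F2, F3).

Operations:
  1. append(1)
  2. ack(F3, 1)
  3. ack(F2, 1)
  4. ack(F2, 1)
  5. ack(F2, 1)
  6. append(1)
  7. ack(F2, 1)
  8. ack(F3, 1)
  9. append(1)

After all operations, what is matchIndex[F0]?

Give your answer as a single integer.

Op 1: append 1 -> log_len=1
Op 2: F3 acks idx 1 -> match: F0=0 F1=0 F2=0 F3=1; commitIndex=0
Op 3: F2 acks idx 1 -> match: F0=0 F1=0 F2=1 F3=1; commitIndex=1
Op 4: F2 acks idx 1 -> match: F0=0 F1=0 F2=1 F3=1; commitIndex=1
Op 5: F2 acks idx 1 -> match: F0=0 F1=0 F2=1 F3=1; commitIndex=1
Op 6: append 1 -> log_len=2
Op 7: F2 acks idx 1 -> match: F0=0 F1=0 F2=1 F3=1; commitIndex=1
Op 8: F3 acks idx 1 -> match: F0=0 F1=0 F2=1 F3=1; commitIndex=1
Op 9: append 1 -> log_len=3

Answer: 0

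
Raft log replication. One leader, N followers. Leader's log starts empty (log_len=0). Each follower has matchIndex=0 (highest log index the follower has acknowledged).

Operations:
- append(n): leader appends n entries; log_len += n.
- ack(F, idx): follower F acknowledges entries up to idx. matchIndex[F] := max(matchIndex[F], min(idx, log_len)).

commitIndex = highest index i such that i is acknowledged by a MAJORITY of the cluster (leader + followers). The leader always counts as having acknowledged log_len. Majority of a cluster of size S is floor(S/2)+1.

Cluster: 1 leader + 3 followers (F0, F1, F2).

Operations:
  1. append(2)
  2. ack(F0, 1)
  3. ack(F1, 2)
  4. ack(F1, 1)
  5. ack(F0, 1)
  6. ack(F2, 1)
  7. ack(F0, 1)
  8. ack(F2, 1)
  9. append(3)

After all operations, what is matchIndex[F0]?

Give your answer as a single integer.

Op 1: append 2 -> log_len=2
Op 2: F0 acks idx 1 -> match: F0=1 F1=0 F2=0; commitIndex=0
Op 3: F1 acks idx 2 -> match: F0=1 F1=2 F2=0; commitIndex=1
Op 4: F1 acks idx 1 -> match: F0=1 F1=2 F2=0; commitIndex=1
Op 5: F0 acks idx 1 -> match: F0=1 F1=2 F2=0; commitIndex=1
Op 6: F2 acks idx 1 -> match: F0=1 F1=2 F2=1; commitIndex=1
Op 7: F0 acks idx 1 -> match: F0=1 F1=2 F2=1; commitIndex=1
Op 8: F2 acks idx 1 -> match: F0=1 F1=2 F2=1; commitIndex=1
Op 9: append 3 -> log_len=5

Answer: 1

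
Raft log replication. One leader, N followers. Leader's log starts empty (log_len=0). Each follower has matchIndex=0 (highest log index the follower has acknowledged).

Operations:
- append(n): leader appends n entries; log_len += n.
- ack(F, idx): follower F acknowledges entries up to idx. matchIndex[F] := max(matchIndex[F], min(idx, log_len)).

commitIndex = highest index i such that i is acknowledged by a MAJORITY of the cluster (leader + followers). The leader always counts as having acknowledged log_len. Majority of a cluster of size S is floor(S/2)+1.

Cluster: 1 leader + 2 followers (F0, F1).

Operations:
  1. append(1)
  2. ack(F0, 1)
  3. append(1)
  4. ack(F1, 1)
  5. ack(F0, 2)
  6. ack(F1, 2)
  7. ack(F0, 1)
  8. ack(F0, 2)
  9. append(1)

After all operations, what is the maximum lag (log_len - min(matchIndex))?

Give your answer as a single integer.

Op 1: append 1 -> log_len=1
Op 2: F0 acks idx 1 -> match: F0=1 F1=0; commitIndex=1
Op 3: append 1 -> log_len=2
Op 4: F1 acks idx 1 -> match: F0=1 F1=1; commitIndex=1
Op 5: F0 acks idx 2 -> match: F0=2 F1=1; commitIndex=2
Op 6: F1 acks idx 2 -> match: F0=2 F1=2; commitIndex=2
Op 7: F0 acks idx 1 -> match: F0=2 F1=2; commitIndex=2
Op 8: F0 acks idx 2 -> match: F0=2 F1=2; commitIndex=2
Op 9: append 1 -> log_len=3

Answer: 1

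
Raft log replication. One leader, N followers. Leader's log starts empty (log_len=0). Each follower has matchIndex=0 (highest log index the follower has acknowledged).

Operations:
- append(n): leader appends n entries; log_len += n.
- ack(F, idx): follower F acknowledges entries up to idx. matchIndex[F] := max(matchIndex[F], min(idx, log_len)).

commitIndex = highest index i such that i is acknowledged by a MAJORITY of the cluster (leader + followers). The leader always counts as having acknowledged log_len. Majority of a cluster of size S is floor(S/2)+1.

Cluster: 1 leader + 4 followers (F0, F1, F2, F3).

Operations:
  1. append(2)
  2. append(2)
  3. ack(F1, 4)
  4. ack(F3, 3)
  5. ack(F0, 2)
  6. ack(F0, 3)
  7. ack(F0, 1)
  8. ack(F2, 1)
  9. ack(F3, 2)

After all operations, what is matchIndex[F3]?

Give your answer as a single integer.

Op 1: append 2 -> log_len=2
Op 2: append 2 -> log_len=4
Op 3: F1 acks idx 4 -> match: F0=0 F1=4 F2=0 F3=0; commitIndex=0
Op 4: F3 acks idx 3 -> match: F0=0 F1=4 F2=0 F3=3; commitIndex=3
Op 5: F0 acks idx 2 -> match: F0=2 F1=4 F2=0 F3=3; commitIndex=3
Op 6: F0 acks idx 3 -> match: F0=3 F1=4 F2=0 F3=3; commitIndex=3
Op 7: F0 acks idx 1 -> match: F0=3 F1=4 F2=0 F3=3; commitIndex=3
Op 8: F2 acks idx 1 -> match: F0=3 F1=4 F2=1 F3=3; commitIndex=3
Op 9: F3 acks idx 2 -> match: F0=3 F1=4 F2=1 F3=3; commitIndex=3

Answer: 3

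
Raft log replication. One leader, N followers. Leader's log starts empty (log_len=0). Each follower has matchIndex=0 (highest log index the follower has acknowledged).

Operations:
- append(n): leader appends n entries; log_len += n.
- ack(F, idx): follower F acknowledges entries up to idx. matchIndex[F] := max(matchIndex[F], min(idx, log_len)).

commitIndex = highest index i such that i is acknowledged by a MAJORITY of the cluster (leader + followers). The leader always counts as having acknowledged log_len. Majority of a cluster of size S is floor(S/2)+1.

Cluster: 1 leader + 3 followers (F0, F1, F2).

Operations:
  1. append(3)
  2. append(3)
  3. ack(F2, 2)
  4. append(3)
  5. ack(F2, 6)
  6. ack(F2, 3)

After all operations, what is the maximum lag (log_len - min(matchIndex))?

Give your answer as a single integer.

Answer: 9

Derivation:
Op 1: append 3 -> log_len=3
Op 2: append 3 -> log_len=6
Op 3: F2 acks idx 2 -> match: F0=0 F1=0 F2=2; commitIndex=0
Op 4: append 3 -> log_len=9
Op 5: F2 acks idx 6 -> match: F0=0 F1=0 F2=6; commitIndex=0
Op 6: F2 acks idx 3 -> match: F0=0 F1=0 F2=6; commitIndex=0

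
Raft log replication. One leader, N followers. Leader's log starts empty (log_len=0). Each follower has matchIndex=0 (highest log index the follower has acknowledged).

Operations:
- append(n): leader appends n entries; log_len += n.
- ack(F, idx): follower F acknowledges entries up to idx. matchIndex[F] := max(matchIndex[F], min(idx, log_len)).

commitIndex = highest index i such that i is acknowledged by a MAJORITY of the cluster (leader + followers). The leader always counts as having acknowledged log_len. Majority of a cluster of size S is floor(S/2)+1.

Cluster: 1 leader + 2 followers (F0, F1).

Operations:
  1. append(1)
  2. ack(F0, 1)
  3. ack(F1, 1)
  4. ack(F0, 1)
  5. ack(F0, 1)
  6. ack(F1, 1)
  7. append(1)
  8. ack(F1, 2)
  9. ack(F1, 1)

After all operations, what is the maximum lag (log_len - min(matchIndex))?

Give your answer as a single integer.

Op 1: append 1 -> log_len=1
Op 2: F0 acks idx 1 -> match: F0=1 F1=0; commitIndex=1
Op 3: F1 acks idx 1 -> match: F0=1 F1=1; commitIndex=1
Op 4: F0 acks idx 1 -> match: F0=1 F1=1; commitIndex=1
Op 5: F0 acks idx 1 -> match: F0=1 F1=1; commitIndex=1
Op 6: F1 acks idx 1 -> match: F0=1 F1=1; commitIndex=1
Op 7: append 1 -> log_len=2
Op 8: F1 acks idx 2 -> match: F0=1 F1=2; commitIndex=2
Op 9: F1 acks idx 1 -> match: F0=1 F1=2; commitIndex=2

Answer: 1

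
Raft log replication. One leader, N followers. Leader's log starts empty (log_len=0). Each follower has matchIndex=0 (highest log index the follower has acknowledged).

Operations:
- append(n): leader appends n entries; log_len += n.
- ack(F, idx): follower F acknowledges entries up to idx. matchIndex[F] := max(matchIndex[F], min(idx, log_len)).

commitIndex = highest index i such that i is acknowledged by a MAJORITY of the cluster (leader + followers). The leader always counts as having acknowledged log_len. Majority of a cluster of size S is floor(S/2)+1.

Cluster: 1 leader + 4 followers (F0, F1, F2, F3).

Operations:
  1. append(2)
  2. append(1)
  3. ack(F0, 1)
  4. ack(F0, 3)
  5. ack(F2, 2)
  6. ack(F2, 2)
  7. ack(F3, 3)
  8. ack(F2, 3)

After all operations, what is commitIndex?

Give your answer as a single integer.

Answer: 3

Derivation:
Op 1: append 2 -> log_len=2
Op 2: append 1 -> log_len=3
Op 3: F0 acks idx 1 -> match: F0=1 F1=0 F2=0 F3=0; commitIndex=0
Op 4: F0 acks idx 3 -> match: F0=3 F1=0 F2=0 F3=0; commitIndex=0
Op 5: F2 acks idx 2 -> match: F0=3 F1=0 F2=2 F3=0; commitIndex=2
Op 6: F2 acks idx 2 -> match: F0=3 F1=0 F2=2 F3=0; commitIndex=2
Op 7: F3 acks idx 3 -> match: F0=3 F1=0 F2=2 F3=3; commitIndex=3
Op 8: F2 acks idx 3 -> match: F0=3 F1=0 F2=3 F3=3; commitIndex=3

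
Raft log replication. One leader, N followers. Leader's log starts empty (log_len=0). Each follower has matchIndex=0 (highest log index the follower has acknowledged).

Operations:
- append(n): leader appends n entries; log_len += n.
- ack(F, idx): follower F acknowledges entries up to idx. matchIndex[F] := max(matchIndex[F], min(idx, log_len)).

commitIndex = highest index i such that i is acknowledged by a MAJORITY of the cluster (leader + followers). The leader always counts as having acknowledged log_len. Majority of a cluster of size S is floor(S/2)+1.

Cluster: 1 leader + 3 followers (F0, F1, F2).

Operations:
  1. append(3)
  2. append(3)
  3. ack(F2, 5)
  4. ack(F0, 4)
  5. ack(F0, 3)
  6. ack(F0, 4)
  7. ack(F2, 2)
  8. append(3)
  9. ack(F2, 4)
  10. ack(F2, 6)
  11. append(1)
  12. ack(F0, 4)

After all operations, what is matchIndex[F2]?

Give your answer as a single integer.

Answer: 6

Derivation:
Op 1: append 3 -> log_len=3
Op 2: append 3 -> log_len=6
Op 3: F2 acks idx 5 -> match: F0=0 F1=0 F2=5; commitIndex=0
Op 4: F0 acks idx 4 -> match: F0=4 F1=0 F2=5; commitIndex=4
Op 5: F0 acks idx 3 -> match: F0=4 F1=0 F2=5; commitIndex=4
Op 6: F0 acks idx 4 -> match: F0=4 F1=0 F2=5; commitIndex=4
Op 7: F2 acks idx 2 -> match: F0=4 F1=0 F2=5; commitIndex=4
Op 8: append 3 -> log_len=9
Op 9: F2 acks idx 4 -> match: F0=4 F1=0 F2=5; commitIndex=4
Op 10: F2 acks idx 6 -> match: F0=4 F1=0 F2=6; commitIndex=4
Op 11: append 1 -> log_len=10
Op 12: F0 acks idx 4 -> match: F0=4 F1=0 F2=6; commitIndex=4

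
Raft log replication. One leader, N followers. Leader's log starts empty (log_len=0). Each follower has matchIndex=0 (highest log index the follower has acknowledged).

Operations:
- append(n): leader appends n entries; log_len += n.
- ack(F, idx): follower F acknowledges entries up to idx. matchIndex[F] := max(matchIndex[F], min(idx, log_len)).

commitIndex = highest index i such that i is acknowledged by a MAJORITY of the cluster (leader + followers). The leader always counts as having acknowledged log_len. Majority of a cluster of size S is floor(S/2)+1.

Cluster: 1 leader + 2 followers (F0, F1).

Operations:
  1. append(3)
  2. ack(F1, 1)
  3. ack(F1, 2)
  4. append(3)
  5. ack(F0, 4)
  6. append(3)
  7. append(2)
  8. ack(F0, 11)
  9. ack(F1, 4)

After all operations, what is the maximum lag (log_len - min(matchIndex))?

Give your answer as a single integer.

Answer: 7

Derivation:
Op 1: append 3 -> log_len=3
Op 2: F1 acks idx 1 -> match: F0=0 F1=1; commitIndex=1
Op 3: F1 acks idx 2 -> match: F0=0 F1=2; commitIndex=2
Op 4: append 3 -> log_len=6
Op 5: F0 acks idx 4 -> match: F0=4 F1=2; commitIndex=4
Op 6: append 3 -> log_len=9
Op 7: append 2 -> log_len=11
Op 8: F0 acks idx 11 -> match: F0=11 F1=2; commitIndex=11
Op 9: F1 acks idx 4 -> match: F0=11 F1=4; commitIndex=11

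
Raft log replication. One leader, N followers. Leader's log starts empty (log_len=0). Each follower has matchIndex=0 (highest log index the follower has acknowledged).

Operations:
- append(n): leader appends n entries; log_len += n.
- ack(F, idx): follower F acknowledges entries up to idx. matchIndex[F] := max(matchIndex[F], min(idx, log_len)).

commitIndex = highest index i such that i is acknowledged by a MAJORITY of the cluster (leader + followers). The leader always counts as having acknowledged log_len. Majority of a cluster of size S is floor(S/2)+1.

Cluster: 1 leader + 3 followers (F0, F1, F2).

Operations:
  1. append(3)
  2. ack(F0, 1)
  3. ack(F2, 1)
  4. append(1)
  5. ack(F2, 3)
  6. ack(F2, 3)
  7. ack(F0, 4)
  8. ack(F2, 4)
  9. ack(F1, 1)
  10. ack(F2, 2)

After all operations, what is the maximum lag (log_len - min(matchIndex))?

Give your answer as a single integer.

Answer: 3

Derivation:
Op 1: append 3 -> log_len=3
Op 2: F0 acks idx 1 -> match: F0=1 F1=0 F2=0; commitIndex=0
Op 3: F2 acks idx 1 -> match: F0=1 F1=0 F2=1; commitIndex=1
Op 4: append 1 -> log_len=4
Op 5: F2 acks idx 3 -> match: F0=1 F1=0 F2=3; commitIndex=1
Op 6: F2 acks idx 3 -> match: F0=1 F1=0 F2=3; commitIndex=1
Op 7: F0 acks idx 4 -> match: F0=4 F1=0 F2=3; commitIndex=3
Op 8: F2 acks idx 4 -> match: F0=4 F1=0 F2=4; commitIndex=4
Op 9: F1 acks idx 1 -> match: F0=4 F1=1 F2=4; commitIndex=4
Op 10: F2 acks idx 2 -> match: F0=4 F1=1 F2=4; commitIndex=4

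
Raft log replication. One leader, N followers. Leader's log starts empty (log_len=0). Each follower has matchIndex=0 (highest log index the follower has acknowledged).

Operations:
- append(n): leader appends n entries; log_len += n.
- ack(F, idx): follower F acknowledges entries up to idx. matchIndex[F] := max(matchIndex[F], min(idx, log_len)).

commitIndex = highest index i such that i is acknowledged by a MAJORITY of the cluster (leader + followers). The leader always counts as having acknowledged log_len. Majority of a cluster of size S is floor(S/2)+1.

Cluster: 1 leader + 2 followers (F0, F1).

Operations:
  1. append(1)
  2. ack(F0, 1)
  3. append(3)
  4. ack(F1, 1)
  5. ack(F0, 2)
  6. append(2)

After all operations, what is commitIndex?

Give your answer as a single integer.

Answer: 2

Derivation:
Op 1: append 1 -> log_len=1
Op 2: F0 acks idx 1 -> match: F0=1 F1=0; commitIndex=1
Op 3: append 3 -> log_len=4
Op 4: F1 acks idx 1 -> match: F0=1 F1=1; commitIndex=1
Op 5: F0 acks idx 2 -> match: F0=2 F1=1; commitIndex=2
Op 6: append 2 -> log_len=6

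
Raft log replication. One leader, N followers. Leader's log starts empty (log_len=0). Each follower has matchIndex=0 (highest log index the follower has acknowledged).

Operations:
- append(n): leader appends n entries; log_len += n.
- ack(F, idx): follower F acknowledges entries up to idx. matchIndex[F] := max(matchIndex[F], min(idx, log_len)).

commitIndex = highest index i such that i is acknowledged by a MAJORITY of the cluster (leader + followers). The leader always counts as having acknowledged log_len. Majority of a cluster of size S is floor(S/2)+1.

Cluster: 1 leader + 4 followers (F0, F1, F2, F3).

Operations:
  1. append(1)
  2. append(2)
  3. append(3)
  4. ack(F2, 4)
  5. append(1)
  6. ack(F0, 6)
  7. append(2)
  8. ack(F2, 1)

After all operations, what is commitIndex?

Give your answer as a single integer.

Op 1: append 1 -> log_len=1
Op 2: append 2 -> log_len=3
Op 3: append 3 -> log_len=6
Op 4: F2 acks idx 4 -> match: F0=0 F1=0 F2=4 F3=0; commitIndex=0
Op 5: append 1 -> log_len=7
Op 6: F0 acks idx 6 -> match: F0=6 F1=0 F2=4 F3=0; commitIndex=4
Op 7: append 2 -> log_len=9
Op 8: F2 acks idx 1 -> match: F0=6 F1=0 F2=4 F3=0; commitIndex=4

Answer: 4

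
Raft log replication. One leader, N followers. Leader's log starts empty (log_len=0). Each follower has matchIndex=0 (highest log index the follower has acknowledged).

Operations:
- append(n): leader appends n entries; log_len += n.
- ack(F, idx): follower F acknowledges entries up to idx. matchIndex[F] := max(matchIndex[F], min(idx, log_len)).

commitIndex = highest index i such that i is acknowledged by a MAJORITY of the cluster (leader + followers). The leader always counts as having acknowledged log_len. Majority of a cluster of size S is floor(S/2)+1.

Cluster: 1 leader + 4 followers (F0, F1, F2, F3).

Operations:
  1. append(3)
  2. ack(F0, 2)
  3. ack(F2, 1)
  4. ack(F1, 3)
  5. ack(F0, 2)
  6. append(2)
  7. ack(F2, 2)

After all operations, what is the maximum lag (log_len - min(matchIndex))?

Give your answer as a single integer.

Answer: 5

Derivation:
Op 1: append 3 -> log_len=3
Op 2: F0 acks idx 2 -> match: F0=2 F1=0 F2=0 F3=0; commitIndex=0
Op 3: F2 acks idx 1 -> match: F0=2 F1=0 F2=1 F3=0; commitIndex=1
Op 4: F1 acks idx 3 -> match: F0=2 F1=3 F2=1 F3=0; commitIndex=2
Op 5: F0 acks idx 2 -> match: F0=2 F1=3 F2=1 F3=0; commitIndex=2
Op 6: append 2 -> log_len=5
Op 7: F2 acks idx 2 -> match: F0=2 F1=3 F2=2 F3=0; commitIndex=2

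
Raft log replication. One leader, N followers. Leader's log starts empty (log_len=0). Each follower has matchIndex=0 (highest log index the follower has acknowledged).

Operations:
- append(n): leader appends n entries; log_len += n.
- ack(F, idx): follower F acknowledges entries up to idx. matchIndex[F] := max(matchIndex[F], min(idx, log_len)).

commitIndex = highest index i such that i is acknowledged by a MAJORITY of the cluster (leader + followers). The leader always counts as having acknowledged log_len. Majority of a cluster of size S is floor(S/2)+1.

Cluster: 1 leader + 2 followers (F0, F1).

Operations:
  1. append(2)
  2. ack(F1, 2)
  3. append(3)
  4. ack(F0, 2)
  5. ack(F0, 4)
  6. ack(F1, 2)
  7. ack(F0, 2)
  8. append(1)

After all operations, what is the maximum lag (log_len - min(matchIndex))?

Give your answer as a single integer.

Answer: 4

Derivation:
Op 1: append 2 -> log_len=2
Op 2: F1 acks idx 2 -> match: F0=0 F1=2; commitIndex=2
Op 3: append 3 -> log_len=5
Op 4: F0 acks idx 2 -> match: F0=2 F1=2; commitIndex=2
Op 5: F0 acks idx 4 -> match: F0=4 F1=2; commitIndex=4
Op 6: F1 acks idx 2 -> match: F0=4 F1=2; commitIndex=4
Op 7: F0 acks idx 2 -> match: F0=4 F1=2; commitIndex=4
Op 8: append 1 -> log_len=6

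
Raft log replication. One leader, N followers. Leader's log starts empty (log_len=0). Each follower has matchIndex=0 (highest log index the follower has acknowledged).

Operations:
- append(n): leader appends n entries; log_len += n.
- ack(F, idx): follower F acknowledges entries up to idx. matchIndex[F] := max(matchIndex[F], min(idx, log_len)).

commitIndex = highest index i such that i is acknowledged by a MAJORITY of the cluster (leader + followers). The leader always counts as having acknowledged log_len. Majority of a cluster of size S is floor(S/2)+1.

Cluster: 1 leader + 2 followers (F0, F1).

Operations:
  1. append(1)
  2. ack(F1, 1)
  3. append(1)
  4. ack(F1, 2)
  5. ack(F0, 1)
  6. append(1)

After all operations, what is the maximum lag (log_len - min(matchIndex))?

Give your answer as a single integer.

Answer: 2

Derivation:
Op 1: append 1 -> log_len=1
Op 2: F1 acks idx 1 -> match: F0=0 F1=1; commitIndex=1
Op 3: append 1 -> log_len=2
Op 4: F1 acks idx 2 -> match: F0=0 F1=2; commitIndex=2
Op 5: F0 acks idx 1 -> match: F0=1 F1=2; commitIndex=2
Op 6: append 1 -> log_len=3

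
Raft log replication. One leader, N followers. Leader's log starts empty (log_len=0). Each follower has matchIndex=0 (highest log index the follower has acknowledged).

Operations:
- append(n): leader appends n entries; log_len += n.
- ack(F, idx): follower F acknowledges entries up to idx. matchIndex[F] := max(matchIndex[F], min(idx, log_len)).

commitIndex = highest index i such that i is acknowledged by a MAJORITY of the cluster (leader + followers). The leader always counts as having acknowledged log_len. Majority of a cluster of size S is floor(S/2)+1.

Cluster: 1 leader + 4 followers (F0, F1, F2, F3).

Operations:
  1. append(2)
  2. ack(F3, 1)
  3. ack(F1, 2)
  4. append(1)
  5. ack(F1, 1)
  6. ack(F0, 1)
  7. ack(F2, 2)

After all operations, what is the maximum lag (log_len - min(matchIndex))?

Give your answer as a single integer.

Op 1: append 2 -> log_len=2
Op 2: F3 acks idx 1 -> match: F0=0 F1=0 F2=0 F3=1; commitIndex=0
Op 3: F1 acks idx 2 -> match: F0=0 F1=2 F2=0 F3=1; commitIndex=1
Op 4: append 1 -> log_len=3
Op 5: F1 acks idx 1 -> match: F0=0 F1=2 F2=0 F3=1; commitIndex=1
Op 6: F0 acks idx 1 -> match: F0=1 F1=2 F2=0 F3=1; commitIndex=1
Op 7: F2 acks idx 2 -> match: F0=1 F1=2 F2=2 F3=1; commitIndex=2

Answer: 2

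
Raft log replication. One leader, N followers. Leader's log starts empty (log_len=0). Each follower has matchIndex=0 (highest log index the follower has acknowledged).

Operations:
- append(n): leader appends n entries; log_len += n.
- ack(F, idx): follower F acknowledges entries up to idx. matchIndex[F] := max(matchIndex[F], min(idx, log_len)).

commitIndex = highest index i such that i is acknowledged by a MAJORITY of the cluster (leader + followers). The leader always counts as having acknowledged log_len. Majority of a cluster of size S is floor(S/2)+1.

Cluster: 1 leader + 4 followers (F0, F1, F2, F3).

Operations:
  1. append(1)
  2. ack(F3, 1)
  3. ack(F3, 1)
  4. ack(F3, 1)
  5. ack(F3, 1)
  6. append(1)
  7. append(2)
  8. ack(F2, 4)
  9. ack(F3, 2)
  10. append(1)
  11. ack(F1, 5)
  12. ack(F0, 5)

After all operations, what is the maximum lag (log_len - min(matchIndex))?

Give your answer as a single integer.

Op 1: append 1 -> log_len=1
Op 2: F3 acks idx 1 -> match: F0=0 F1=0 F2=0 F3=1; commitIndex=0
Op 3: F3 acks idx 1 -> match: F0=0 F1=0 F2=0 F3=1; commitIndex=0
Op 4: F3 acks idx 1 -> match: F0=0 F1=0 F2=0 F3=1; commitIndex=0
Op 5: F3 acks idx 1 -> match: F0=0 F1=0 F2=0 F3=1; commitIndex=0
Op 6: append 1 -> log_len=2
Op 7: append 2 -> log_len=4
Op 8: F2 acks idx 4 -> match: F0=0 F1=0 F2=4 F3=1; commitIndex=1
Op 9: F3 acks idx 2 -> match: F0=0 F1=0 F2=4 F3=2; commitIndex=2
Op 10: append 1 -> log_len=5
Op 11: F1 acks idx 5 -> match: F0=0 F1=5 F2=4 F3=2; commitIndex=4
Op 12: F0 acks idx 5 -> match: F0=5 F1=5 F2=4 F3=2; commitIndex=5

Answer: 3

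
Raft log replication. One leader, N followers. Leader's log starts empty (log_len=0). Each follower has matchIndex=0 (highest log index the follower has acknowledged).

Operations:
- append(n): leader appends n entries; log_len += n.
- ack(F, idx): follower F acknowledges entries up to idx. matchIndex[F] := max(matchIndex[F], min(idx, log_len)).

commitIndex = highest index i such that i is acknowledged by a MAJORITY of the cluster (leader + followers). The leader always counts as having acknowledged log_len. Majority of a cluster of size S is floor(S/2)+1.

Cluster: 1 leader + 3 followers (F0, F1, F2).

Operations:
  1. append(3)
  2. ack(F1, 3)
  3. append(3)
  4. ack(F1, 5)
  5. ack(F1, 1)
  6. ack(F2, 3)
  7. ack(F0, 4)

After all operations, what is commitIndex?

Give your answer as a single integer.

Answer: 4

Derivation:
Op 1: append 3 -> log_len=3
Op 2: F1 acks idx 3 -> match: F0=0 F1=3 F2=0; commitIndex=0
Op 3: append 3 -> log_len=6
Op 4: F1 acks idx 5 -> match: F0=0 F1=5 F2=0; commitIndex=0
Op 5: F1 acks idx 1 -> match: F0=0 F1=5 F2=0; commitIndex=0
Op 6: F2 acks idx 3 -> match: F0=0 F1=5 F2=3; commitIndex=3
Op 7: F0 acks idx 4 -> match: F0=4 F1=5 F2=3; commitIndex=4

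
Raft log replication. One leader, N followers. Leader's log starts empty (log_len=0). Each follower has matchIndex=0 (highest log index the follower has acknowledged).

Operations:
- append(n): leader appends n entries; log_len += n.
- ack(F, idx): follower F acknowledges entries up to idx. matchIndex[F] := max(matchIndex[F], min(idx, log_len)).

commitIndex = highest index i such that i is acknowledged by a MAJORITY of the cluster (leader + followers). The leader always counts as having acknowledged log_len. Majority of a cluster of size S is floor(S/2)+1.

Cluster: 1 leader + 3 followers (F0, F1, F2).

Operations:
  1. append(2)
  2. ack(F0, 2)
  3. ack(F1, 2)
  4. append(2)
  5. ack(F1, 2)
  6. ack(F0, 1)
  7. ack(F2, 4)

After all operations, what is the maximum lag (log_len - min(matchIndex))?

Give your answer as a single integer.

Op 1: append 2 -> log_len=2
Op 2: F0 acks idx 2 -> match: F0=2 F1=0 F2=0; commitIndex=0
Op 3: F1 acks idx 2 -> match: F0=2 F1=2 F2=0; commitIndex=2
Op 4: append 2 -> log_len=4
Op 5: F1 acks idx 2 -> match: F0=2 F1=2 F2=0; commitIndex=2
Op 6: F0 acks idx 1 -> match: F0=2 F1=2 F2=0; commitIndex=2
Op 7: F2 acks idx 4 -> match: F0=2 F1=2 F2=4; commitIndex=2

Answer: 2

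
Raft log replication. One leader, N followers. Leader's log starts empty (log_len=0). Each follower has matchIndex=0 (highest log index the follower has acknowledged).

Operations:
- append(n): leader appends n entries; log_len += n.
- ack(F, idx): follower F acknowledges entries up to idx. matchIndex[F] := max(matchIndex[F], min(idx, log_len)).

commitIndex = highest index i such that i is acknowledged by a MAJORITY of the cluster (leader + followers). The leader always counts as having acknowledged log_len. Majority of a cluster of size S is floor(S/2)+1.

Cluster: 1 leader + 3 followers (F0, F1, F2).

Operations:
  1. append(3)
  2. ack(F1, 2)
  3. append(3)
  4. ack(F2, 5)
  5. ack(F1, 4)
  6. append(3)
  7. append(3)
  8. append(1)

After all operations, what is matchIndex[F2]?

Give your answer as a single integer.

Answer: 5

Derivation:
Op 1: append 3 -> log_len=3
Op 2: F1 acks idx 2 -> match: F0=0 F1=2 F2=0; commitIndex=0
Op 3: append 3 -> log_len=6
Op 4: F2 acks idx 5 -> match: F0=0 F1=2 F2=5; commitIndex=2
Op 5: F1 acks idx 4 -> match: F0=0 F1=4 F2=5; commitIndex=4
Op 6: append 3 -> log_len=9
Op 7: append 3 -> log_len=12
Op 8: append 1 -> log_len=13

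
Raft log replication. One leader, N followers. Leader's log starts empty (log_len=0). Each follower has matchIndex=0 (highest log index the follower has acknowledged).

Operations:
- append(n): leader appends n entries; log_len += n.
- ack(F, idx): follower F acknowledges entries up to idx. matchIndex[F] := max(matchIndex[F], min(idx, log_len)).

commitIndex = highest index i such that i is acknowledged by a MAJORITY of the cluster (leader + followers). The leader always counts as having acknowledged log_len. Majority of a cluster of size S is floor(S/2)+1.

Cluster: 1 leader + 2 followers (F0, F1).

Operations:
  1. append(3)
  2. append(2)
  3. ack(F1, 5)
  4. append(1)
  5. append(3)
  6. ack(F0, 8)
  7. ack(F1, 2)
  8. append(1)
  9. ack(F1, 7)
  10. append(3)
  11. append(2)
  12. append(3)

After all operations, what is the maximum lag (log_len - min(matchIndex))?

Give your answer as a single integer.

Answer: 11

Derivation:
Op 1: append 3 -> log_len=3
Op 2: append 2 -> log_len=5
Op 3: F1 acks idx 5 -> match: F0=0 F1=5; commitIndex=5
Op 4: append 1 -> log_len=6
Op 5: append 3 -> log_len=9
Op 6: F0 acks idx 8 -> match: F0=8 F1=5; commitIndex=8
Op 7: F1 acks idx 2 -> match: F0=8 F1=5; commitIndex=8
Op 8: append 1 -> log_len=10
Op 9: F1 acks idx 7 -> match: F0=8 F1=7; commitIndex=8
Op 10: append 3 -> log_len=13
Op 11: append 2 -> log_len=15
Op 12: append 3 -> log_len=18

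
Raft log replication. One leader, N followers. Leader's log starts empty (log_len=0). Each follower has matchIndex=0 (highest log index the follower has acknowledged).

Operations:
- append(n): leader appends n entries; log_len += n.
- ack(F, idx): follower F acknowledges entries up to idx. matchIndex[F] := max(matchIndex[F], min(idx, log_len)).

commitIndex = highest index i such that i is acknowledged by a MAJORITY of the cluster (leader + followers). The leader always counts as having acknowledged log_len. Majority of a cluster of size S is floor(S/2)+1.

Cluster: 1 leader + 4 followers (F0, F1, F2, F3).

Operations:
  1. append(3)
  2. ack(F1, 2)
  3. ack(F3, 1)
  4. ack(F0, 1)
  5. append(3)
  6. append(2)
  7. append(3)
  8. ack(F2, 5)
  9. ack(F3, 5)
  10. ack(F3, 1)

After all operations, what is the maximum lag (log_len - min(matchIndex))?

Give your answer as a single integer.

Answer: 10

Derivation:
Op 1: append 3 -> log_len=3
Op 2: F1 acks idx 2 -> match: F0=0 F1=2 F2=0 F3=0; commitIndex=0
Op 3: F3 acks idx 1 -> match: F0=0 F1=2 F2=0 F3=1; commitIndex=1
Op 4: F0 acks idx 1 -> match: F0=1 F1=2 F2=0 F3=1; commitIndex=1
Op 5: append 3 -> log_len=6
Op 6: append 2 -> log_len=8
Op 7: append 3 -> log_len=11
Op 8: F2 acks idx 5 -> match: F0=1 F1=2 F2=5 F3=1; commitIndex=2
Op 9: F3 acks idx 5 -> match: F0=1 F1=2 F2=5 F3=5; commitIndex=5
Op 10: F3 acks idx 1 -> match: F0=1 F1=2 F2=5 F3=5; commitIndex=5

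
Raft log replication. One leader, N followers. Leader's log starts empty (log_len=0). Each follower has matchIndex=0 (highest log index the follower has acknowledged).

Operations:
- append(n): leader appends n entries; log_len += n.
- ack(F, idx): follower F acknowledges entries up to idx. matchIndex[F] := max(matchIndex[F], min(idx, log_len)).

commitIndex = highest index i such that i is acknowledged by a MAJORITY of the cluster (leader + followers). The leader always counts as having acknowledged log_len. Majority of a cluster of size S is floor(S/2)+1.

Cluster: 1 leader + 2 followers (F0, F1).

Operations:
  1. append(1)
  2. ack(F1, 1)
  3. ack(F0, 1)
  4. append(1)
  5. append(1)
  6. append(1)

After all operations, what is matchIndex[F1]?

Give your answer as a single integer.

Answer: 1

Derivation:
Op 1: append 1 -> log_len=1
Op 2: F1 acks idx 1 -> match: F0=0 F1=1; commitIndex=1
Op 3: F0 acks idx 1 -> match: F0=1 F1=1; commitIndex=1
Op 4: append 1 -> log_len=2
Op 5: append 1 -> log_len=3
Op 6: append 1 -> log_len=4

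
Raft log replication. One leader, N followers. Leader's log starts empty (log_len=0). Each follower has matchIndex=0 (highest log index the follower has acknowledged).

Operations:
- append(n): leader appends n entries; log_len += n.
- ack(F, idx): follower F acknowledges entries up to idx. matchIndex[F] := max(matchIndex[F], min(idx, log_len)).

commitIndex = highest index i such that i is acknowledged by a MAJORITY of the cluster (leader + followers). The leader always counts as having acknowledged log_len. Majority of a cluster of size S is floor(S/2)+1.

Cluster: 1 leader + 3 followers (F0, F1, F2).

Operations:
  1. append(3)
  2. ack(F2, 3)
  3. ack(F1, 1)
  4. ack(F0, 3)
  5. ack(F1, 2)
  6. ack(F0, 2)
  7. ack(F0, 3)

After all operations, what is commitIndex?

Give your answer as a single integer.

Answer: 3

Derivation:
Op 1: append 3 -> log_len=3
Op 2: F2 acks idx 3 -> match: F0=0 F1=0 F2=3; commitIndex=0
Op 3: F1 acks idx 1 -> match: F0=0 F1=1 F2=3; commitIndex=1
Op 4: F0 acks idx 3 -> match: F0=3 F1=1 F2=3; commitIndex=3
Op 5: F1 acks idx 2 -> match: F0=3 F1=2 F2=3; commitIndex=3
Op 6: F0 acks idx 2 -> match: F0=3 F1=2 F2=3; commitIndex=3
Op 7: F0 acks idx 3 -> match: F0=3 F1=2 F2=3; commitIndex=3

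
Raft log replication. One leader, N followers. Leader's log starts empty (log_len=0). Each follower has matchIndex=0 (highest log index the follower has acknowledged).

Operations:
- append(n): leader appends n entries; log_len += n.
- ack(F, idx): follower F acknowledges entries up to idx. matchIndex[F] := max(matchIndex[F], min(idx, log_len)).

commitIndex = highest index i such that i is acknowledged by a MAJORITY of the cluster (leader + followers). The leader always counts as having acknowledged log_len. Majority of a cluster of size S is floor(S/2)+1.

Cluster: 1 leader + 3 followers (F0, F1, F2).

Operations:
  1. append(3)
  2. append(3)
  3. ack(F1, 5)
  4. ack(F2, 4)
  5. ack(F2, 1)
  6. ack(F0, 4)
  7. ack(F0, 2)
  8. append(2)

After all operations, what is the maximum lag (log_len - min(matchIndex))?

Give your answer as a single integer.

Answer: 4

Derivation:
Op 1: append 3 -> log_len=3
Op 2: append 3 -> log_len=6
Op 3: F1 acks idx 5 -> match: F0=0 F1=5 F2=0; commitIndex=0
Op 4: F2 acks idx 4 -> match: F0=0 F1=5 F2=4; commitIndex=4
Op 5: F2 acks idx 1 -> match: F0=0 F1=5 F2=4; commitIndex=4
Op 6: F0 acks idx 4 -> match: F0=4 F1=5 F2=4; commitIndex=4
Op 7: F0 acks idx 2 -> match: F0=4 F1=5 F2=4; commitIndex=4
Op 8: append 2 -> log_len=8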